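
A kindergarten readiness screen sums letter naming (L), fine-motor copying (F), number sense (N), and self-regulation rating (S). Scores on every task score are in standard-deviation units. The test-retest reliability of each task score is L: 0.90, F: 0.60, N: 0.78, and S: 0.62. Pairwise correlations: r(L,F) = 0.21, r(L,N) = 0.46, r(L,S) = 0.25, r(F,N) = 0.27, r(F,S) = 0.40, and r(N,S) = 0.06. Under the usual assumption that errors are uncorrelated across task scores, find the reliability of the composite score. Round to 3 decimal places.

0.849

Var(L+F+N+S) = 4 + 2·[0.21 + 0.46 + 0.25 + 0.27 + 0.40 + 0.06] = 4 + 3.3 = 7.3.
Under uncorrelated errors the observed covariances equal the true-score covariances, so only the own-variance terms attenuate.
True-score variance = [0.90 + 0.60 + 0.78 + 0.62] + 3.3 = 2.9 + 3.3 = 6.2.
Reliability = 6.2 / 7.3 = 0.849.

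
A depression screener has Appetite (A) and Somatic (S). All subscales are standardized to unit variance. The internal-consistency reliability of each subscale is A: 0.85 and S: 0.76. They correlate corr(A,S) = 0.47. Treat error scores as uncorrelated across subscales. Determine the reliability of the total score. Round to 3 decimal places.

0.867

Var(A+S) = 2 + 2·[0.47] = 2 + 0.94 = 2.94.
Because errors are independent across components, Cov(Tᵢ,Tⱼ) = Cov(Xᵢ,Xⱼ); the off-diagonal part of the true-score variance is the same as above.
True-score variance = [0.85 + 0.76] + 0.94 = 1.61 + 0.94 = 2.55.
Reliability = 2.55 / 2.94 = 0.867.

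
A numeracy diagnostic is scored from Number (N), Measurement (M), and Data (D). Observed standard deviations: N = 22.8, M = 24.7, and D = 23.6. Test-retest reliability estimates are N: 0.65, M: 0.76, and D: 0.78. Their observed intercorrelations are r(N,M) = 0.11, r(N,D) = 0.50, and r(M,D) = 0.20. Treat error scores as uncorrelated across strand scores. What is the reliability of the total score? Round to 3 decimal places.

Var(N+M+D) = 22.8² + 24.7² + 23.6² + 2·[22.8·24.7·0.11 + 22.8·23.6·0.50 + 24.7·23.6·0.20] = 1686.89 + 895.143 = 2582.03.
Because errors are independent across components, Cov(Tᵢ,Tⱼ) = Cov(Xᵢ,Xⱼ); the off-diagonal part of the true-score variance is the same as above.
True-score variance = [22.8²·0.65 + 24.7²·0.76 + 23.6²·0.78] + 895.143 = 1235.99 + 895.143 = 2131.14.
Reliability = 2131.14 / 2582.03 = 0.825.

0.825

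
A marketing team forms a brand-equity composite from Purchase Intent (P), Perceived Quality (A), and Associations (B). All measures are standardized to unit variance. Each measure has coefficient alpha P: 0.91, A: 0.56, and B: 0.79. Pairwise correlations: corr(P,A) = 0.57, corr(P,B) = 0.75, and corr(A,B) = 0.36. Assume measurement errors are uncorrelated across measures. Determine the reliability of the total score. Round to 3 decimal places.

0.884

Var(P+A+B) = 3 + 2·[0.57 + 0.75 + 0.36] = 3 + 3.36 = 6.36.
Under uncorrelated errors the observed covariances equal the true-score covariances, so only the own-variance terms attenuate.
True-score variance = [0.91 + 0.56 + 0.79] + 3.36 = 2.26 + 3.36 = 5.62.
Reliability = 5.62 / 6.36 = 0.884.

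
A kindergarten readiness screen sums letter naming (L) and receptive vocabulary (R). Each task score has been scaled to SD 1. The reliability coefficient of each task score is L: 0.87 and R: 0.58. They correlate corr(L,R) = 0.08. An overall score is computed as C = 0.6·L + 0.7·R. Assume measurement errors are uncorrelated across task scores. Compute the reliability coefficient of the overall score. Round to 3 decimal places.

0.725

Var(C) = 0.6² + 0.7² + 2·[0.42·0.08] = 0.85 + 0.0672 = 0.9172.
With uncorrelated errors the cross-covariances are all true-score covariance, so they carry over unchanged; only the diagonal terms shrink to ρᵢσᵢ².
True-score variance = [0.6²·0.87 + 0.7²·0.58] + 0.0672 = 0.5974 + 0.0672 = 0.6646.
Reliability = 0.6646 / 0.9172 = 0.725.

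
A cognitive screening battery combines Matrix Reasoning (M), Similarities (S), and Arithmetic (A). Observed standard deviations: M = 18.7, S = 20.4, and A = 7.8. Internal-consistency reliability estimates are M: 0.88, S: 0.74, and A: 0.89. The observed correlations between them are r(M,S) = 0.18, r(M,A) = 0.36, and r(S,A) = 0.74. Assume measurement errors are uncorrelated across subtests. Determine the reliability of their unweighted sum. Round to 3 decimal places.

0.880

Var(M+S+A) = 18.7² + 20.4² + 7.8² + 2·[18.7·20.4·0.18 + 18.7·7.8·0.36 + 20.4·7.8·0.74] = 826.69 + 477.85 = 1304.54.
Under uncorrelated errors the observed covariances equal the true-score covariances, so only the own-variance terms attenuate.
True-score variance = [18.7²·0.88 + 20.4²·0.74 + 7.8²·0.89] + 477.85 = 669.833 + 477.85 = 1147.68.
Reliability = 1147.68 / 1304.54 = 0.880.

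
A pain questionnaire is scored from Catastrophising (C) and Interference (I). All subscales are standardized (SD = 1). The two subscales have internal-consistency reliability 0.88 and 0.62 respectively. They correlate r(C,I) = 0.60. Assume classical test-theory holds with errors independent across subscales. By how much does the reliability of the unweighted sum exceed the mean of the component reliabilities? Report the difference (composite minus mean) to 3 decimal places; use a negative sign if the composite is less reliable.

0.094

Var(sum) = 2 + 1.2 = 3.2; true-score variance = 1.5 + 1.2 = 2.7; composite reliability = 0.8438.
Mean component reliability = 0.7500.
Difference = 0.8438 − 0.7500 = 0.094.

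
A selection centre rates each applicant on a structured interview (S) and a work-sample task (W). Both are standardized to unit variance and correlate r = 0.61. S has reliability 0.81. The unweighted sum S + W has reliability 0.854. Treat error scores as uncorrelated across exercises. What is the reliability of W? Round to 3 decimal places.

0.720

Var(S+W) = 2 + 2·0.61 = 3.220.
True-score variance = ρ_S + ρ_W + 2·0.61, so 0.854 = (0.81 + ρ_W + 1.22) / 3.220.
ρ_W = 0.854·3.220 − 0.81 − 1.22 = 0.720.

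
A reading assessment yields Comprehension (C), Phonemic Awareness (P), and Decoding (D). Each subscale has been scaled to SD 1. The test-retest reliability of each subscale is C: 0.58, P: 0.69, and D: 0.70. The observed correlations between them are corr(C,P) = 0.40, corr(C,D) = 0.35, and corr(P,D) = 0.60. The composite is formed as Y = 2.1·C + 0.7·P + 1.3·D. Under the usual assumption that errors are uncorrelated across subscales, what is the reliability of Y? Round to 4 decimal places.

0.7668

Var(Y) = 2.1² + 0.7² + 1.3² + 2·[1.47·0.40 + 2.73·0.35 + 0.91·0.60] = 6.59 + 4.179 = 10.769.
Under uncorrelated errors the observed covariances equal the true-score covariances, so only the own-variance terms attenuate.
True-score variance = [2.1²·0.58 + 0.7²·0.69 + 1.3²·0.70] + 4.179 = 4.0789 + 4.179 = 8.2579.
Reliability = 8.2579 / 10.769 = 0.7668.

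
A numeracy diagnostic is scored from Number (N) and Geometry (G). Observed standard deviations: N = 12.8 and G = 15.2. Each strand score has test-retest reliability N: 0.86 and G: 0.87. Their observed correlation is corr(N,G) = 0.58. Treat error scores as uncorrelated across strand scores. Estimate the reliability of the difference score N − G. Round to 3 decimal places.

0.687

Var(N−G) = 12.8² + 15.2² − 2·12.8·15.2·0.58 = 394.88 − 225.69 = 169.19.
Because errors are independent across components, Cov(Tᵢ,Tⱼ) = Cov(Xᵢ,Xⱼ); the off-diagonal part of the true-score variance is the same as above.
True-score variance = [12.8²·0.86 + 15.2²·0.87] − 225.69 = 341.907 − 225.69 = 116.218.
Reliability = 116.218 / 169.19 = 0.687.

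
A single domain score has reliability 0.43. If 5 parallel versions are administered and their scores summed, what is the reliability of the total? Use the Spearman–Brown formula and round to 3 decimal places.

ρ_k = kρ / (1 + (k−1)ρ) = 5·0.43 / (1 + 4·0.43) = 2.150 / 2.720 = 0.790.

0.790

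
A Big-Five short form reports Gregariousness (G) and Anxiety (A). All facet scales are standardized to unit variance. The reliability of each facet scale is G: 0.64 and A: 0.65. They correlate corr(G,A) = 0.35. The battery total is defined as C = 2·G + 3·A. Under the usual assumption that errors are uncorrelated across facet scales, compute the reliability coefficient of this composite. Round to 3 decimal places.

0.733

Var(C) = 2² + 3² + 2·[6·0.35] = 13 + 4.2 = 17.2.
With uncorrelated errors the cross-covariances are all true-score covariance, so they carry over unchanged; only the diagonal terms shrink to ρᵢσᵢ².
True-score variance = [2²·0.64 + 3²·0.65] + 4.2 = 8.41 + 4.2 = 12.61.
Reliability = 12.61 / 17.2 = 0.733.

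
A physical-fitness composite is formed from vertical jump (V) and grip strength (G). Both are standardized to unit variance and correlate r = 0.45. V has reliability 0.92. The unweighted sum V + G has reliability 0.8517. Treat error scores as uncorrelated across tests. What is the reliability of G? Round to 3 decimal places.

Var(V+G) = 2 + 2·0.45 = 2.900.
True-score variance = ρ_V + ρ_G + 2·0.45, so 0.8517 = (0.92 + ρ_G + 0.90) / 2.900.
ρ_G = 0.8517·2.900 − 0.92 − 0.90 = 0.650.

0.650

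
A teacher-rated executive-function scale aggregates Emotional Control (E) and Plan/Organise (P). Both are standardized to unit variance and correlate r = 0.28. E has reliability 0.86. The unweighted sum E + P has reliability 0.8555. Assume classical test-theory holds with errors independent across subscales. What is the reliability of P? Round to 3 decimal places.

0.770

Var(E+P) = 2 + 2·0.28 = 2.560.
True-score variance = ρ_E + ρ_P + 2·0.28, so 0.8555 = (0.86 + ρ_P + 0.56) / 2.560.
ρ_P = 0.8555·2.560 − 0.86 − 0.56 = 0.770.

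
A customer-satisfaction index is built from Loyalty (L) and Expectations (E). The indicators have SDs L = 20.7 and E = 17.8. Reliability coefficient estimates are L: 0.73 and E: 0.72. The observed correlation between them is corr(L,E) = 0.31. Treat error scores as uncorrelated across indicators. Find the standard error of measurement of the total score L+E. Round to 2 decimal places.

Var(total) = 745.33 + 228.445 = 973.775.
True-score variance = 540.923 + 228.445 = 769.368, so reliability = 0.7901.
Error variance = 973.775 − 769.368 = 204.407; SEM = √204.407 = 14.30.

14.30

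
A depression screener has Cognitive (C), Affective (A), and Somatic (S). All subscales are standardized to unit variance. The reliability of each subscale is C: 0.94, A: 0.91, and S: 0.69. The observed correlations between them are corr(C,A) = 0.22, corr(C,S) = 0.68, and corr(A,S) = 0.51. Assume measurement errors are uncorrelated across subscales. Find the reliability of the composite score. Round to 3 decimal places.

Var(C+A+S) = 3 + 2·[0.22 + 0.68 + 0.51] = 3 + 2.82 = 5.82.
With uncorrelated errors the cross-covariances are all true-score covariance, so they carry over unchanged; only the diagonal terms shrink to ρᵢσᵢ².
True-score variance = [0.94 + 0.91 + 0.69] + 2.82 = 2.54 + 2.82 = 5.36.
Reliability = 5.36 / 5.82 = 0.921.

0.921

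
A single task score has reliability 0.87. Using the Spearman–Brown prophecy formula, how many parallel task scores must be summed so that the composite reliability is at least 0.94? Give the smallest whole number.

3

k ≥ ρ*(1−ρ₁)/(ρ₁(1−ρ*)) = 0.94·0.13 / (0.87·0.06) = 2.341.
Smallest integer k = 3.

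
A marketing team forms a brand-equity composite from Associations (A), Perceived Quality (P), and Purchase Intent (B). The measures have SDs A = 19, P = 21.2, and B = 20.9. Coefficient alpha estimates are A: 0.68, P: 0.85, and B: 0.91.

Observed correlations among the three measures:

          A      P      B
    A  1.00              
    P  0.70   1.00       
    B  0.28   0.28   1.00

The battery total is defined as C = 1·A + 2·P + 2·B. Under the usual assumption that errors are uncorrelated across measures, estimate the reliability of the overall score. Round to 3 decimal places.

Var(C) = 19² + 2²·21.2² + 2²·20.9² + 2·[2·19·21.2·0.70 + 2·19·20.9·0.28 + 4·21.2·20.9·0.28] = 3906 + 2565.09 = 6471.09.
Under uncorrelated errors the observed covariances equal the true-score covariances, so only the own-variance terms attenuate.
True-score variance = [19²·0.68 + 2²·21.2²·0.85 + 2²·20.9²·0.91] + 2565.09 = 3363.56 + 2565.09 = 5928.66.
Reliability = 5928.66 / 6471.09 = 0.916.

0.916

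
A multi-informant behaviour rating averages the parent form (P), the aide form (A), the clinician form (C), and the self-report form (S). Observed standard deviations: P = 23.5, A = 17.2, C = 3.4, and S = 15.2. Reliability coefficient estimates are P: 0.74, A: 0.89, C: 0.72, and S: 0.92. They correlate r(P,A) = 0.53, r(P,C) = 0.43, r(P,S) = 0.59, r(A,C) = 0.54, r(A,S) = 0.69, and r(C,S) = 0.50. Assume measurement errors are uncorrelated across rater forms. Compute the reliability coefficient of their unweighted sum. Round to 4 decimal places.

0.9204

Var(P+A+C+S) = 23.5² + 17.2² + 3.4² + 15.2² + 2·[23.5·17.2·0.53 + 23.5·3.4·0.43 + 23.5·15.2·0.59 + 17.2·3.4·0.54 + 17.2·15.2·0.69 + 3.4·15.2·0.50] = 1090.69 + 1394.29 = 2484.98.
Because errors are independent across components, Cov(Tᵢ,Tⱼ) = Cov(Xᵢ,Xⱼ); the off-diagonal part of the true-score variance is the same as above.
True-score variance = [23.5²·0.74 + 17.2²·0.89 + 3.4²·0.72 + 15.2²·0.92] + 1394.29 = 892.843 + 1394.29 = 2287.13.
Reliability = 2287.13 / 2484.98 = 0.9204.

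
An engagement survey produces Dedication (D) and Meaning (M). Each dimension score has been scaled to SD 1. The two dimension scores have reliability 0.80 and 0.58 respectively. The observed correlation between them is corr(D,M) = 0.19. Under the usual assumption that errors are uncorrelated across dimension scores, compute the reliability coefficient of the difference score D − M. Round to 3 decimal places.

0.617

Var(D−M) = 1 + 1 − 2·0.19 = 2 − 0.38 = 1.62.
Under uncorrelated errors the observed covariances equal the true-score covariances, so only the own-variance terms attenuate.
True-score variance = [0.80 + 0.58] − 0.38 = 1.38 − 0.38 = 1.
Reliability = 1 / 1.62 = 0.617.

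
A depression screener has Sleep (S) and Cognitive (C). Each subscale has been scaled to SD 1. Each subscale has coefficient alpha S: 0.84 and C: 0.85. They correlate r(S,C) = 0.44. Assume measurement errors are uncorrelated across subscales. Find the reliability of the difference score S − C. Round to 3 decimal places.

Var(S−C) = 1 + 1 − 2·0.44 = 2 − 0.88 = 1.12.
With uncorrelated errors the cross-covariances are all true-score covariance, so they carry over unchanged; only the diagonal terms shrink to ρᵢσᵢ².
True-score variance = [0.84 + 0.85] − 0.88 = 1.69 − 0.88 = 0.81.
Reliability = 0.81 / 1.12 = 0.723.

0.723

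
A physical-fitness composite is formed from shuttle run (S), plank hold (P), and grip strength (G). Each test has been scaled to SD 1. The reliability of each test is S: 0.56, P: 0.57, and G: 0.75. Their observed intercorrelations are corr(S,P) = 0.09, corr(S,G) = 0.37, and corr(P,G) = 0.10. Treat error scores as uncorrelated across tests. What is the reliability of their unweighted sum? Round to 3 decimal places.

Var(S+P+G) = 3 + 2·[0.09 + 0.37 + 0.10] = 3 + 1.12 = 4.12.
Because errors are independent across components, Cov(Tᵢ,Tⱼ) = Cov(Xᵢ,Xⱼ); the off-diagonal part of the true-score variance is the same as above.
True-score variance = [0.56 + 0.57 + 0.75] + 1.12 = 1.88 + 1.12 = 3.
Reliability = 3 / 4.12 = 0.728.

0.728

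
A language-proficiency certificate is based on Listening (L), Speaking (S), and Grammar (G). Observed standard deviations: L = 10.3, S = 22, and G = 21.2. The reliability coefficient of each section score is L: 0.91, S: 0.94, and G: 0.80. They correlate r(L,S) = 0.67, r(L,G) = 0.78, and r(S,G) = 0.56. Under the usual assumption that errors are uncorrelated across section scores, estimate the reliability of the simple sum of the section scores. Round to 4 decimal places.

0.9418

Var(L+S+G) = 10.3² + 22² + 21.2² + 2·[10.3·22·0.67 + 10.3·21.2·0.78 + 22·21.2·0.56] = 1039.53 + 1166.65 = 2206.18.
Because errors are independent across components, Cov(Tᵢ,Tⱼ) = Cov(Xᵢ,Xⱼ); the off-diagonal part of the true-score variance is the same as above.
True-score variance = [10.3²·0.91 + 22²·0.94 + 21.2²·0.80] + 1166.65 = 911.054 + 1166.65 = 2077.71.
Reliability = 2077.71 / 2206.18 = 0.9418.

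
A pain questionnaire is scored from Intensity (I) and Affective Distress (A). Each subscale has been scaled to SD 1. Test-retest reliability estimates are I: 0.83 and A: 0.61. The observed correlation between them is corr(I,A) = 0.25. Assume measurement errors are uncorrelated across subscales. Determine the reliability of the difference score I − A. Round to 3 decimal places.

0.627

Var(I−A) = 1 + 1 − 2·0.25 = 2 − 0.5 = 1.5.
Under uncorrelated errors the observed covariances equal the true-score covariances, so only the own-variance terms attenuate.
True-score variance = [0.83 + 0.61] − 0.5 = 1.44 − 0.5 = 0.94.
Reliability = 0.94 / 1.5 = 0.627.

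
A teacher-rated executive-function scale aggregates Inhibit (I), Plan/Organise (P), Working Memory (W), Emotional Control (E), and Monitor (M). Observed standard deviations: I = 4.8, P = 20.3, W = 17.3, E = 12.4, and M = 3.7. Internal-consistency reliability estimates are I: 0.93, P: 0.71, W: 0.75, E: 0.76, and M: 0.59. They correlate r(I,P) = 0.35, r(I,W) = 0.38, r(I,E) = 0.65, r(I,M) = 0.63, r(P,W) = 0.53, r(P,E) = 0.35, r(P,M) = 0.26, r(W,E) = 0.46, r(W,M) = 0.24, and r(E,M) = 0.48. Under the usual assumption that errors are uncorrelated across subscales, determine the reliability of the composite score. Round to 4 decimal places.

0.8803

Var(I+P+W+E+M) = 4.8² + 20.3² + 17.3² + 12.4² + 3.7² + 2·[4.8·20.3·0.35 + 4.8·17.3·0.38 + 4.8·12.4·0.65 + 4.8·3.7·0.63 + 20.3·17.3·0.53 + 20.3·12.4·0.35 + 20.3·3.7·0.26 + 17.3·12.4·0.46 + 17.3·3.7·0.24 + 12.4·3.7·0.48] = 901.87 + 1090.72 = 1992.59.
With uncorrelated errors the cross-covariances are all true-score covariance, so they carry over unchanged; only the diagonal terms shrink to ρᵢσᵢ².
True-score variance = [4.8²·0.93 + 20.3²·0.71 + 17.3²·0.75 + 12.4²·0.76 + 3.7²·0.59] + 1090.72 = 663.413 + 1090.72 = 1754.14.
Reliability = 1754.14 / 1992.59 = 0.8803.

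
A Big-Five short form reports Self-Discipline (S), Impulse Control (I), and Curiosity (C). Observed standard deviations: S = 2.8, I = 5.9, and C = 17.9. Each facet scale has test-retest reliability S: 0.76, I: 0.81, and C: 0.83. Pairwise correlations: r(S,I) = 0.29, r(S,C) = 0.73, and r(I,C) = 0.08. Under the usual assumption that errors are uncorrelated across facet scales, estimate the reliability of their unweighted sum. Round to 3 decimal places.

0.864

Var(S+I+C) = 2.8² + 5.9² + 17.9² + 2·[2.8·5.9·0.29 + 2.8·17.9·0.73 + 5.9·17.9·0.08] = 363.06 + 99.6544 = 462.714.
Because errors are independent across components, Cov(Tᵢ,Tⱼ) = Cov(Xᵢ,Xⱼ); the off-diagonal part of the true-score variance is the same as above.
True-score variance = [2.8²·0.76 + 5.9²·0.81 + 17.9²·0.83] + 99.6544 = 300.095 + 99.6544 = 399.749.
Reliability = 399.749 / 462.714 = 0.864.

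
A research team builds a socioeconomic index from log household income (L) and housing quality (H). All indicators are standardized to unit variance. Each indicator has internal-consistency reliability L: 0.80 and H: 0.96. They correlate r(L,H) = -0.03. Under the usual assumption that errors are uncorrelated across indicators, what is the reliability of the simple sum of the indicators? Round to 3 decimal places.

0.876

Var(L+H) = 2 + 2·[(-0.03)] = 2 − 0.06 = 1.94.
With uncorrelated errors the cross-covariances are all true-score covariance, so they carry over unchanged; only the diagonal terms shrink to ρᵢσᵢ².
True-score variance = [0.80 + 0.96] − 0.06 = 1.76 − 0.06 = 1.7.
Reliability = 1.7 / 1.94 = 0.876.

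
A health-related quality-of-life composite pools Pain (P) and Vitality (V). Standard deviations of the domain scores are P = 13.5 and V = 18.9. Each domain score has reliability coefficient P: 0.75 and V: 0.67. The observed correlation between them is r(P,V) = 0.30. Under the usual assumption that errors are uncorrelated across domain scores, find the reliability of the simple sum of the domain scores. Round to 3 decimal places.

0.764

Var(P+V) = 13.5² + 18.9² + 2·[13.5·18.9·0.30] = 539.46 + 153.09 = 692.55.
With uncorrelated errors the cross-covariances are all true-score covariance, so they carry over unchanged; only the diagonal terms shrink to ρᵢσᵢ².
True-score variance = [13.5²·0.75 + 18.9²·0.67] + 153.09 = 376.018 + 153.09 = 529.108.
Reliability = 529.108 / 692.55 = 0.764.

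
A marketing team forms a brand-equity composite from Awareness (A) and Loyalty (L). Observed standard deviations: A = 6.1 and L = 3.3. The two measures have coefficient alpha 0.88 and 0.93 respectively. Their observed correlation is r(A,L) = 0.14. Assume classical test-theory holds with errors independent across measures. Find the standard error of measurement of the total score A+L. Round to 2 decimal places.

2.29

Var(total) = 48.1 + 5.6364 = 53.7364.
True-score variance = 42.8725 + 5.6364 = 48.5089, so reliability = 0.9027.
Error variance = 53.7364 − 48.5089 = 5.2275; SEM = √5.2275 = 2.29.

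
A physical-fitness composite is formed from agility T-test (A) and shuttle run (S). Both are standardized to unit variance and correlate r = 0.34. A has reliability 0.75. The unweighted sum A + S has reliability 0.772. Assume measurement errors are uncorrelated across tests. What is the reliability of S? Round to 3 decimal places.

Var(A+S) = 2 + 2·0.34 = 2.680.
True-score variance = ρ_A + ρ_S + 2·0.34, so 0.772 = (0.75 + ρ_S + 0.68) / 2.680.
ρ_S = 0.772·2.680 − 0.75 − 0.68 = 0.639.

0.639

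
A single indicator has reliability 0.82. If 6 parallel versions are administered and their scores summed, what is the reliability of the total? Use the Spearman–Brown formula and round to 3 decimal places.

ρ_k = kρ / (1 + (k−1)ρ) = 6·0.82 / (1 + 5·0.82) = 4.920 / 5.100 = 0.965.

0.965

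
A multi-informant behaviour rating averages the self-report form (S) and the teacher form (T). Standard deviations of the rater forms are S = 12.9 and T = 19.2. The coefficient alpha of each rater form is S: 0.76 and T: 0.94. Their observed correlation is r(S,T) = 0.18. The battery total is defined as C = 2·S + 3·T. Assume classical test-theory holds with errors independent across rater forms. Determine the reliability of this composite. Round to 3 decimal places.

Var(C) = 2²·12.9² + 3²·19.2² + 2·[6·12.9·19.2·0.18] = 3983.4 + 534.989 = 4518.39.
Because errors are independent across components, Cov(Tᵢ,Tⱼ) = Cov(Xᵢ,Xⱼ); the off-diagonal part of the true-score variance is the same as above.
True-score variance = [2²·12.9²·0.76 + 3²·19.2²·0.94] + 534.989 = 3624.58 + 534.989 = 4159.57.
Reliability = 4159.57 / 4518.39 = 0.921.

0.921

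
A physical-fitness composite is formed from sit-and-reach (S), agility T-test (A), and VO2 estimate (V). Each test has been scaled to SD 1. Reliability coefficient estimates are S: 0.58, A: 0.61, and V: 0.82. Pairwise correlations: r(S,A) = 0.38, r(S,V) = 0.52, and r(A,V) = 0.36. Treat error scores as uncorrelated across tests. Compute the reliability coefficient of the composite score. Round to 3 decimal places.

0.821

Var(S+A+V) = 3 + 2·[0.38 + 0.52 + 0.36] = 3 + 2.52 = 5.52.
Under uncorrelated errors the observed covariances equal the true-score covariances, so only the own-variance terms attenuate.
True-score variance = [0.58 + 0.61 + 0.82] + 2.52 = 2.01 + 2.52 = 4.53.
Reliability = 4.53 / 5.52 = 0.821.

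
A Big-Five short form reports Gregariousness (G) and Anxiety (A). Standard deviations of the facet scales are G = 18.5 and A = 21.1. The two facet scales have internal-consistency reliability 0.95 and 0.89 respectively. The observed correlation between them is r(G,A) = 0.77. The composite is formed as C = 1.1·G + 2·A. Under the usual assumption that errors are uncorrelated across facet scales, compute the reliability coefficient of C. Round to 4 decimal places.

Var(C) = 1.1²·18.5² + 2²·21.1² + 2·[2.2·18.5·21.1·0.77] = 2194.96 + 1322.51 = 3517.47.
Under uncorrelated errors the observed covariances equal the true-score covariances, so only the own-variance terms attenuate.
True-score variance = [1.1²·18.5²·0.95 + 2²·21.1²·0.89] + 1322.51 = 1978.36 + 1322.51 = 3300.87.
Reliability = 3300.87 / 3517.47 = 0.9384.

0.9384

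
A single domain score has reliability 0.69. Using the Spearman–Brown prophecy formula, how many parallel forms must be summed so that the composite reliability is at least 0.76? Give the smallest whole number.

2

k ≥ ρ*(1−ρ₁)/(ρ₁(1−ρ*)) = 0.76·0.31 / (0.69·0.24) = 1.423.
Smallest integer k = 2.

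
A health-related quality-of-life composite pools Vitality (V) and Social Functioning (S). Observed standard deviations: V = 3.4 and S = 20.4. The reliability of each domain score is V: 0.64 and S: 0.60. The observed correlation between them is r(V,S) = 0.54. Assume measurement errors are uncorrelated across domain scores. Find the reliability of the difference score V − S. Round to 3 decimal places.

0.516

Var(V−S) = 3.4² + 20.4² − 2·3.4·20.4·0.54 = 427.72 − 74.9088 = 352.811.
Because errors are independent across components, Cov(Tᵢ,Tⱼ) = Cov(Xᵢ,Xⱼ); the off-diagonal part of the true-score variance is the same as above.
True-score variance = [3.4²·0.64 + 20.4²·0.60] − 74.9088 = 257.094 − 74.9088 = 182.186.
Reliability = 182.186 / 352.811 = 0.516.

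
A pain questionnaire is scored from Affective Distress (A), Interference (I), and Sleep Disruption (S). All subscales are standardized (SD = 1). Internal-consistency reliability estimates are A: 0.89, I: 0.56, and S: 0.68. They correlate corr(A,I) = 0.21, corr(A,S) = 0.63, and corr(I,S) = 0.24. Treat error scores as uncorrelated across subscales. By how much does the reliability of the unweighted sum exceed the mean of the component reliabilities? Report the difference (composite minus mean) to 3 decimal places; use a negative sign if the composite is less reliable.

0.121

Var(sum) = 3 + 2.16 = 5.16; true-score variance = 2.13 + 2.16 = 4.29; composite reliability = 0.8314.
Mean component reliability = 0.7100.
Difference = 0.8314 − 0.7100 = 0.121.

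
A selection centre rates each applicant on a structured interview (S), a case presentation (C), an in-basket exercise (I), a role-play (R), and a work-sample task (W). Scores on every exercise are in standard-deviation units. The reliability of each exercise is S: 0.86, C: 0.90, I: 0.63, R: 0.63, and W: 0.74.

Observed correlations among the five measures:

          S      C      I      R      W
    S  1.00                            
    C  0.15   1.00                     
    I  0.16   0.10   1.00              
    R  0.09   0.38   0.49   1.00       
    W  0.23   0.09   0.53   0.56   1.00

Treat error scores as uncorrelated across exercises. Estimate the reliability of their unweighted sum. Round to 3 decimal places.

0.883

Var(S+C+I+R+W) = 5 + 2·[0.15 + 0.16 + 0.09 + 0.23 + 0.10 + 0.38 + 0.09 + 0.49 + 0.53 + 0.56] = 5 + 5.56 = 10.56.
Under uncorrelated errors the observed covariances equal the true-score covariances, so only the own-variance terms attenuate.
True-score variance = [0.86 + 0.90 + 0.63 + 0.63 + 0.74] + 5.56 = 3.76 + 5.56 = 9.32.
Reliability = 9.32 / 10.56 = 0.883.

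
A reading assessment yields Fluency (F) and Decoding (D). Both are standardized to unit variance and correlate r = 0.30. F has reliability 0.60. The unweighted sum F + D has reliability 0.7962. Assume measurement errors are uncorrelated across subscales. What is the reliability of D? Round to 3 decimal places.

0.870

Var(F+D) = 2 + 2·0.30 = 2.600.
True-score variance = ρ_F + ρ_D + 2·0.30, so 0.7962 = (0.60 + ρ_D + 0.60) / 2.600.
ρ_D = 0.7962·2.600 − 0.60 − 0.60 = 0.870.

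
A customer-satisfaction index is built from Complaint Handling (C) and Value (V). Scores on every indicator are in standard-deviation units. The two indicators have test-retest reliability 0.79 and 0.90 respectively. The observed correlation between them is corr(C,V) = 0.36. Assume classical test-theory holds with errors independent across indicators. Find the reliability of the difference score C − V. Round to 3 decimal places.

0.758

Var(C−V) = 1 + 1 − 2·0.36 = 2 − 0.72 = 1.28.
Because errors are independent across components, Cov(Tᵢ,Tⱼ) = Cov(Xᵢ,Xⱼ); the off-diagonal part of the true-score variance is the same as above.
True-score variance = [0.79 + 0.90] − 0.72 = 1.69 − 0.72 = 0.97.
Reliability = 0.97 / 1.28 = 0.758.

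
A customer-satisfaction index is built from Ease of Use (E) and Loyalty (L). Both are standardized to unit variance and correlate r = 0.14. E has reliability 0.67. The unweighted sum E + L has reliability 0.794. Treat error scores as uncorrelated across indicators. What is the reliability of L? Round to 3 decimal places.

Var(E+L) = 2 + 2·0.14 = 2.280.
True-score variance = ρ_E + ρ_L + 2·0.14, so 0.794 = (0.67 + ρ_L + 0.28) / 2.280.
ρ_L = 0.794·2.280 − 0.67 − 0.28 = 0.860.

0.860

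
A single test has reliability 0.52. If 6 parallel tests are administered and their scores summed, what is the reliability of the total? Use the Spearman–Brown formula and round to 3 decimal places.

ρ_k = kρ / (1 + (k−1)ρ) = 6·0.52 / (1 + 5·0.52) = 3.120 / 3.600 = 0.867.

0.867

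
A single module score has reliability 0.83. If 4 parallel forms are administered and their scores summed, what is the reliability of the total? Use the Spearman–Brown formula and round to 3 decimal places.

ρ_k = kρ / (1 + (k−1)ρ) = 4·0.83 / (1 + 3·0.83) = 3.320 / 3.490 = 0.951.

0.951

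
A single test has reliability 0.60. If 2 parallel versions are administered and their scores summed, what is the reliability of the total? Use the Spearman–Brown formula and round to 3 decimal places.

0.750

ρ_k = kρ / (1 + (k−1)ρ) = 2·0.60 / (1 + 1·0.60) = 1.200 / 1.600 = 0.750.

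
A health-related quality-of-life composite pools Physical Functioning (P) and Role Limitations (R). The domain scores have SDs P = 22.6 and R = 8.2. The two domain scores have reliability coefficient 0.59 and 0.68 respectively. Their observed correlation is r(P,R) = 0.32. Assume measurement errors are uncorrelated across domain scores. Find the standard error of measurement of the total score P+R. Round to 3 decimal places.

15.196

Var(total) = 578 + 118.605 = 696.605.
True-score variance = 347.072 + 118.605 = 465.676, so reliability = 0.6685.
Error variance = 696.605 − 465.676 = 230.928; SEM = √230.928 = 15.196.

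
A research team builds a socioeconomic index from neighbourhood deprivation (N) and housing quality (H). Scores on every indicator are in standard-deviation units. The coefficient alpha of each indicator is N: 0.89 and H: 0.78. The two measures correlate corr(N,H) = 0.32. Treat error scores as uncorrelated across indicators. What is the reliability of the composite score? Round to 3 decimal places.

0.875

Var(N+H) = 2 + 2·[0.32] = 2 + 0.64 = 2.64.
With uncorrelated errors the cross-covariances are all true-score covariance, so they carry over unchanged; only the diagonal terms shrink to ρᵢσᵢ².
True-score variance = [0.89 + 0.78] + 0.64 = 1.67 + 0.64 = 2.31.
Reliability = 2.31 / 2.64 = 0.875.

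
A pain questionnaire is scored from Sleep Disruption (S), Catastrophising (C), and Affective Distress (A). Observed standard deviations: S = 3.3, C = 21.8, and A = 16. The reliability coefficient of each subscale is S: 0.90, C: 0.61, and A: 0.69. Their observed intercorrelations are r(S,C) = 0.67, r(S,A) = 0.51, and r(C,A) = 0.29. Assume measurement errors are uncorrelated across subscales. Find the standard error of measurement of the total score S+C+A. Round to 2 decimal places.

Var(total) = 742.13 + 352.56 = 1094.69.
True-score variance = 476.337 + 352.56 = 828.897, so reliability = 0.7572.
Error variance = 1094.69 − 828.897 = 265.793; SEM = √265.793 = 16.30.

16.30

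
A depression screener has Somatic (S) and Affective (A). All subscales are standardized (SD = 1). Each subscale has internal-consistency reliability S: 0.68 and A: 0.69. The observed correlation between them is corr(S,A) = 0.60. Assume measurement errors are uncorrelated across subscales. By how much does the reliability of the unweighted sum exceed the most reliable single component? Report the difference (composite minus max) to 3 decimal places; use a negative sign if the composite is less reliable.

0.113

Var(sum) = 2 + 1.2 = 3.2; true-score variance = 1.37 + 1.2 = 2.57; composite reliability = 0.8031.
Max component reliability = 0.6900.
Difference = 0.8031 − 0.6900 = 0.113.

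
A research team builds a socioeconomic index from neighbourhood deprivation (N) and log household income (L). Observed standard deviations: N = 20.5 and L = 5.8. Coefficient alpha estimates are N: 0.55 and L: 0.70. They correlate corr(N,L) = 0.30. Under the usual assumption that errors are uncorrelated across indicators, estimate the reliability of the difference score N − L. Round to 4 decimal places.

Var(N−L) = 20.5² + 5.8² − 2·20.5·5.8·0.30 = 453.89 − 71.34 = 382.55.
Under uncorrelated errors the observed covariances equal the true-score covariances, so only the own-variance terms attenuate.
True-score variance = [20.5²·0.55 + 5.8²·0.70] − 71.34 = 254.686 − 71.34 = 183.346.
Reliability = 183.346 / 382.55 = 0.4793.

0.4793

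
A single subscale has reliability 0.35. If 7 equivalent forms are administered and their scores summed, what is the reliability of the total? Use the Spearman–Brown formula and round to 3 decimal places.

0.790

ρ_k = kρ / (1 + (k−1)ρ) = 7·0.35 / (1 + 6·0.35) = 2.450 / 3.100 = 0.790.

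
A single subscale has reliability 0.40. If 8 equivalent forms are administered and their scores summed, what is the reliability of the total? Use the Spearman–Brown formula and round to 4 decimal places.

ρ_k = kρ / (1 + (k−1)ρ) = 8·0.40 / (1 + 7·0.40) = 3.200 / 3.800 = 0.8421.

0.8421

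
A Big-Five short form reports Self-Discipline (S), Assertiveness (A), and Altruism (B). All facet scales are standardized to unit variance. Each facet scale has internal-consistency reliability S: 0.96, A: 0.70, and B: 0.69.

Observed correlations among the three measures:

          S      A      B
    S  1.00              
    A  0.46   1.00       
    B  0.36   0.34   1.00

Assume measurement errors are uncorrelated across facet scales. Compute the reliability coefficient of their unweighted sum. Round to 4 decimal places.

0.8778

Var(S+A+B) = 3 + 2·[0.46 + 0.36 + 0.34] = 3 + 2.32 = 5.32.
With uncorrelated errors the cross-covariances are all true-score covariance, so they carry over unchanged; only the diagonal terms shrink to ρᵢσᵢ².
True-score variance = [0.96 + 0.70 + 0.69] + 2.32 = 2.35 + 2.32 = 4.67.
Reliability = 4.67 / 5.32 = 0.8778.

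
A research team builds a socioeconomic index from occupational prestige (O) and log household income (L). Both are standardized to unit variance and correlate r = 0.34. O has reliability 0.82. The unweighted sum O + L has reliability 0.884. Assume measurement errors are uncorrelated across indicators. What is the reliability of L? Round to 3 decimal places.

Var(O+L) = 2 + 2·0.34 = 2.680.
True-score variance = ρ_O + ρ_L + 2·0.34, so 0.884 = (0.82 + ρ_L + 0.68) / 2.680.
ρ_L = 0.884·2.680 − 0.82 − 0.68 = 0.869.

0.869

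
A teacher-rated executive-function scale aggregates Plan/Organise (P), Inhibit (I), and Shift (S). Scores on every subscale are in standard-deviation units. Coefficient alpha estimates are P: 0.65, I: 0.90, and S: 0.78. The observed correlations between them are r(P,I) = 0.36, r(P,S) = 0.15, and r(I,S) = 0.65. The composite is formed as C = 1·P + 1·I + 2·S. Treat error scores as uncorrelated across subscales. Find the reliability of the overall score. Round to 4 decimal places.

Var(C) = 1 + 1 + 2² + 2·[0.36 + 2·0.15 + 2·0.65] = 6 + 3.92 = 9.92.
Under uncorrelated errors the observed covariances equal the true-score covariances, so only the own-variance terms attenuate.
True-score variance = [0.65 + 0.90 + 2²·0.78] + 3.92 = 4.67 + 3.92 = 8.59.
Reliability = 8.59 / 9.92 = 0.8659.

0.8659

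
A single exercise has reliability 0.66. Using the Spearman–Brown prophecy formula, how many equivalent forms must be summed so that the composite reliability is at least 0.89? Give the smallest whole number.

5

k ≥ ρ*(1−ρ₁)/(ρ₁(1−ρ*)) = 0.89·0.34 / (0.66·0.11) = 4.168.
Smallest integer k = 5.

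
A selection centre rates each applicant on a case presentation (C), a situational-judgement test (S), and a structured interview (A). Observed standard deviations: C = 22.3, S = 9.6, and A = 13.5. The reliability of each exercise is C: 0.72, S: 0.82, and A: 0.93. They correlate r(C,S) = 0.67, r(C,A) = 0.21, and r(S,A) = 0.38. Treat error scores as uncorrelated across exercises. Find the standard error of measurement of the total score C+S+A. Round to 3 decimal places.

12.984

Var(total) = 771.7 + 511.804 = 1283.5.
True-score variance = 603.113 + 511.804 = 1114.92, so reliability = 0.8687.
Error variance = 1283.5 − 1114.92 = 168.587; SEM = √168.587 = 12.984.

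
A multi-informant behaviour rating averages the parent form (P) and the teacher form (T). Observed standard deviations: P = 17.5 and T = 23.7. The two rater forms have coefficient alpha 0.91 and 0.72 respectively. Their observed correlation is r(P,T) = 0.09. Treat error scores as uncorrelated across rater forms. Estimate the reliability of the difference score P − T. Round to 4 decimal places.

Var(P−T) = 17.5² + 23.7² − 2·17.5·23.7·0.09 = 867.94 − 74.655 = 793.285.
Because errors are independent across components, Cov(Tᵢ,Tⱼ) = Cov(Xᵢ,Xⱼ); the off-diagonal part of the true-score variance is the same as above.
True-score variance = [17.5²·0.91 + 23.7²·0.72] − 74.655 = 683.104 − 74.655 = 608.449.
Reliability = 608.449 / 793.285 = 0.7670.

0.7670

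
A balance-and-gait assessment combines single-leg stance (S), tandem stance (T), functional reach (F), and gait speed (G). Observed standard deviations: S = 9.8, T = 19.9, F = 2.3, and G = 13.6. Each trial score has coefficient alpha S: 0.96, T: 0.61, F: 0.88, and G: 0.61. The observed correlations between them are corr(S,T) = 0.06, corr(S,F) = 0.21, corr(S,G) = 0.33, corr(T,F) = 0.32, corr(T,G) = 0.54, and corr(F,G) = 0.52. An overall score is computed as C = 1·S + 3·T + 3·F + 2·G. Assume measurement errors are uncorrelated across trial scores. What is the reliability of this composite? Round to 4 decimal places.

Var(C) = 9.8² + 3²·19.9² + 3²·2.3² + 2²·13.6² + 2·[3·9.8·19.9·0.06 + 3·9.8·2.3·0.21 + 2·9.8·13.6·0.33 + 9·19.9·2.3·0.32 + 6·19.9·13.6·0.54 + 6·2.3·13.6·0.52] = 4447.58 + 2487.11 = 6934.69.
With uncorrelated errors the cross-covariances are all true-score covariance, so they carry over unchanged; only the diagonal terms shrink to ρᵢσᵢ².
True-score variance = [9.8²·0.96 + 3²·19.9²·0.61 + 3²·2.3²·0.88 + 2²·13.6²·0.61] + 2487.11 = 2759.49 + 2487.11 = 5246.6.
Reliability = 5246.6 / 6934.69 = 0.7566.

0.7566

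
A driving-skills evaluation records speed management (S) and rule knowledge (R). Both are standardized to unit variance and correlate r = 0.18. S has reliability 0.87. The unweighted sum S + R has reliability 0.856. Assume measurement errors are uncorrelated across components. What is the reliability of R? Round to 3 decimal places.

Var(S+R) = 2 + 2·0.18 = 2.360.
True-score variance = ρ_S + ρ_R + 2·0.18, so 0.856 = (0.87 + ρ_R + 0.36) / 2.360.
ρ_R = 0.856·2.360 − 0.87 − 0.36 = 0.790.

0.790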